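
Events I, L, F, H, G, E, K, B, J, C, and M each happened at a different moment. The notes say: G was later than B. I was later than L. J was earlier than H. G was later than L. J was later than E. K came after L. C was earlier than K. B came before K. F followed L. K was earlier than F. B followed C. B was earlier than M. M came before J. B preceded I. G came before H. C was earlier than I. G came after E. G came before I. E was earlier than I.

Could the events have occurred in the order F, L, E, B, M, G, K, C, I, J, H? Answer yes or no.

no

The constraints require C before B, but in the proposed sequence B appears ahead of C. That one violation is enough.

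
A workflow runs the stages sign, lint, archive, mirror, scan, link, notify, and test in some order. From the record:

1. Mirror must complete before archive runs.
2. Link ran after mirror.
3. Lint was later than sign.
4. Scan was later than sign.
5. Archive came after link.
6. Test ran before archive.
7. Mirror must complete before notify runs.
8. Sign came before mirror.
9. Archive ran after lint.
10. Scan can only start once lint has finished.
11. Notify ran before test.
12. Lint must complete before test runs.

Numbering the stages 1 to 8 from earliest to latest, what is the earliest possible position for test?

5

Lint, mirror, notify, and sign must all come before test — 4 forced predecessors.
Nothing else is forced ahead of test, so its earliest slot is position 4 + 1 = 5.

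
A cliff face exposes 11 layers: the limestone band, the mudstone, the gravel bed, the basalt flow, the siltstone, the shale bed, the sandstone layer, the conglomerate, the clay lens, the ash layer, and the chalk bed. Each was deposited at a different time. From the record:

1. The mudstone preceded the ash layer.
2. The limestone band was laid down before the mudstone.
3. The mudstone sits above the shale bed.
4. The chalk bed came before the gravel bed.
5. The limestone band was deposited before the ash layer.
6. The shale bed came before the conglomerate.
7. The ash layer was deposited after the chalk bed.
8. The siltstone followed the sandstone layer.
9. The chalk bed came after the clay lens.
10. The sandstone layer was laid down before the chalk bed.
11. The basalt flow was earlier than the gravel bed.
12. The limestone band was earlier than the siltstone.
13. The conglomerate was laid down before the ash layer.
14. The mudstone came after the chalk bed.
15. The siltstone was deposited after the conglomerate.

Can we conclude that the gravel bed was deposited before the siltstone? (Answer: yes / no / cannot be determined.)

cannot be determined

No chain of stated constraints runs from the gravel bed to the siltstone, and none runs from the siltstone to the gravel bed either.
So the relative order of the gravel bed and the siltstone is not fixed by the given facts.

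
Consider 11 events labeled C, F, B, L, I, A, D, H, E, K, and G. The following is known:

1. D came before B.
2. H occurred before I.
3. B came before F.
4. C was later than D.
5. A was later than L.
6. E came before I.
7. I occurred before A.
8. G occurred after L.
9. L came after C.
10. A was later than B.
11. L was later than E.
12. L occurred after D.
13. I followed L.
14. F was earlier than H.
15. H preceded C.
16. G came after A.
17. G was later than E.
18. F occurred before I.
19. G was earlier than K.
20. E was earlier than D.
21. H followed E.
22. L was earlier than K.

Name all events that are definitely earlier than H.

Directly stated before H: E and F.
B reaches H via B → F → H.
D reaches H via D → B → F → H.
No chain forces L (or any of the others) ahead of H.

B, D, E, F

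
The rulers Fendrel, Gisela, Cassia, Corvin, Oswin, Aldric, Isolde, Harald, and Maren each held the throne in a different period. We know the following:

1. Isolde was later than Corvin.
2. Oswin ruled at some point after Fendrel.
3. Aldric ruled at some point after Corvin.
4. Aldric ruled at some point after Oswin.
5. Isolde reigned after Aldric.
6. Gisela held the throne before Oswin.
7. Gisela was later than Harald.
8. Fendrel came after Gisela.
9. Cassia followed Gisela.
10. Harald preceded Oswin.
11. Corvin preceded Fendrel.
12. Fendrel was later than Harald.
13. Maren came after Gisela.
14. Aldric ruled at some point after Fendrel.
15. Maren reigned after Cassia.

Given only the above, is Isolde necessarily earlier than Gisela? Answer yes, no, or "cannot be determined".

no

Tracing the constraints gives Gisela → Oswin → Aldric → Isolde, so Gisela must come before Isolde.
That means Isolde cannot be before Gisela.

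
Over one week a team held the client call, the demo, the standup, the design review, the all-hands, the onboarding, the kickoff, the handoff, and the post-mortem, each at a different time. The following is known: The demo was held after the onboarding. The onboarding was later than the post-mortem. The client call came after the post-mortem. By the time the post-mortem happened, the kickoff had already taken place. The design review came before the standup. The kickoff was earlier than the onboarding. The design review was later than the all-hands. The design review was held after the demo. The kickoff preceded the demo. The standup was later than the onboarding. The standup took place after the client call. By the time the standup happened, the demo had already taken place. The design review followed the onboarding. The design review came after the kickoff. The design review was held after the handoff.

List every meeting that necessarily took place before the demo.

the kickoff, the onboarding, the post-mortem

Directly stated before the demo: the kickoff and the onboarding.
The post-mortem reaches the demo via the post-mortem → the onboarding → the demo.
No chain forces the design review (or any of the others) ahead of the demo.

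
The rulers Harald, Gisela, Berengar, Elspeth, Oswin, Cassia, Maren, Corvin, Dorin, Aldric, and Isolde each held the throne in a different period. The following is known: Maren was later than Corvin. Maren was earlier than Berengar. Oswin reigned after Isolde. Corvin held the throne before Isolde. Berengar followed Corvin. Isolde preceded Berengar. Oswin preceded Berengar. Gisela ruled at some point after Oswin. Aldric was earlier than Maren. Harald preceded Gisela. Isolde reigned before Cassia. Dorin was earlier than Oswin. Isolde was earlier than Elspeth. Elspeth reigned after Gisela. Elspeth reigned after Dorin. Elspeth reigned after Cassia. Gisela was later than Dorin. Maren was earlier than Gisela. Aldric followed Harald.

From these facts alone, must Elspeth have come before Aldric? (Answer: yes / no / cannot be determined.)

no

Tracing the constraints gives Aldric → Maren → Gisela → Elspeth, so Aldric must come before Elspeth.
That means Elspeth cannot be before Aldric.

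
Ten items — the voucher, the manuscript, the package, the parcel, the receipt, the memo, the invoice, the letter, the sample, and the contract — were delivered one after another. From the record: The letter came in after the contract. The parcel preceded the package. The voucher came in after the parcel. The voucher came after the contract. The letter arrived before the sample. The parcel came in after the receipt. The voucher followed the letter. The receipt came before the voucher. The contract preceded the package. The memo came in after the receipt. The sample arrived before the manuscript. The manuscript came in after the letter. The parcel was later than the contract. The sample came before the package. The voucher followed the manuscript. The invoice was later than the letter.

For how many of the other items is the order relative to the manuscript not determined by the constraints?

5

Forced before the manuscript: the contract, the letter, and the sample; forced after the manuscript: the voucher.
That leaves the invoice, the memo, the package, the parcel, and the receipt with no forced order relative to the manuscript — 5.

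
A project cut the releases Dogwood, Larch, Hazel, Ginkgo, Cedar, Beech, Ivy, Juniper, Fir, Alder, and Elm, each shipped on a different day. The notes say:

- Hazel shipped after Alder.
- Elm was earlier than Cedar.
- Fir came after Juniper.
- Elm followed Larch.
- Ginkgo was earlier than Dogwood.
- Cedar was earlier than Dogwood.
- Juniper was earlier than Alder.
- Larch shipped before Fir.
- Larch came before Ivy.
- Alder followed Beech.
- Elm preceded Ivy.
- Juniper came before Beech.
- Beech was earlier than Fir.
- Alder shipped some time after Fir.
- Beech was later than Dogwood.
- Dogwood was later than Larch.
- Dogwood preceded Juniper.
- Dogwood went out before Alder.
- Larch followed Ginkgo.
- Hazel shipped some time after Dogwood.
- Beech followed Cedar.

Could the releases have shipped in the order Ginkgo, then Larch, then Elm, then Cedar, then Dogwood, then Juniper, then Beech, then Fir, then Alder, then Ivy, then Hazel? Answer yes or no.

Check each stated constraint against the proposed order — e.g. Elm is ahead of Ivy; Larch is ahead of Ivy. Every pair is in the required order; nothing is violated.

yes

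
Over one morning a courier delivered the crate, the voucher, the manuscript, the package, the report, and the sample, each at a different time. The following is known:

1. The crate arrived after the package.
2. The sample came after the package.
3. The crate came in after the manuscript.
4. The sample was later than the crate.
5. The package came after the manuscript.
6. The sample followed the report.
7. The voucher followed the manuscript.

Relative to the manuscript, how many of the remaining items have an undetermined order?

1

Forced after the manuscript: the crate, the package, the sample, and the voucher.
That leaves the report with no forced order relative to the manuscript — 1.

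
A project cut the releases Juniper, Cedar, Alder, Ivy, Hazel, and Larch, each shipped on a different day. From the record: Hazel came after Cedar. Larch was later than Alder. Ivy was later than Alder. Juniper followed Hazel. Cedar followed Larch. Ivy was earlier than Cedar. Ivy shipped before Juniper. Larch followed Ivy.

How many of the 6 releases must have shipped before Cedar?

3

Directly stated before Cedar: Ivy and Larch.
Alder reaches Cedar via Alder → Larch → Cedar.
That's Alder, Ivy, and Larch — 3 in all.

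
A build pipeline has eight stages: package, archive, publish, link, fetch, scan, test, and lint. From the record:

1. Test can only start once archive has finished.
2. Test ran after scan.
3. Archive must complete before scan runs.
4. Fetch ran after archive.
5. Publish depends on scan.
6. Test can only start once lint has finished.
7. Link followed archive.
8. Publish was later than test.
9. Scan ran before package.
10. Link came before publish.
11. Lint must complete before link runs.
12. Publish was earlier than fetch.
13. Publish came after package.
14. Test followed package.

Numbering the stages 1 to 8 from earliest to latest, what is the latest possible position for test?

Test must come before fetch and publish — 2 stages forced after it.
Everything else can be placed before test in some valid order, so test can sit as late as position 8 − 2 = 6.

6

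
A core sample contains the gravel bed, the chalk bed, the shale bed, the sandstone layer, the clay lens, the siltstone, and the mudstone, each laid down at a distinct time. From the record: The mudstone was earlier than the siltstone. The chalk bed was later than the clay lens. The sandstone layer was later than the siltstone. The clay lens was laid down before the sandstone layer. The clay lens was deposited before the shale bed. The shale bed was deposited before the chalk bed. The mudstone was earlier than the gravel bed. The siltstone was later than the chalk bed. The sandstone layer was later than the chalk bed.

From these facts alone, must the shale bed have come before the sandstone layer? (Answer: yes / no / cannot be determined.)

yes

Chain the constraints: the shale bed → the chalk bed → the sandstone layer. Each link is directly stated, so the shale bed comes before the sandstone layer.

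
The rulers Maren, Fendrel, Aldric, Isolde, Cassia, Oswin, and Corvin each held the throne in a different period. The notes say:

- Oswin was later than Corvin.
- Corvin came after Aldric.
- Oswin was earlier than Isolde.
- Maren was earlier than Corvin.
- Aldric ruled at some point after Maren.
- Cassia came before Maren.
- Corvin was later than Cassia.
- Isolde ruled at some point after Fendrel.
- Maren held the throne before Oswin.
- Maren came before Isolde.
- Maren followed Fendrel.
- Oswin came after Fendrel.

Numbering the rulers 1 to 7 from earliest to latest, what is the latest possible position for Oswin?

Oswin must come before Isolde — 1 ruler forced after them.
Everything else can be placed before Oswin in some valid order, so Oswin can sit as late as position 7 − 1 = 6.

6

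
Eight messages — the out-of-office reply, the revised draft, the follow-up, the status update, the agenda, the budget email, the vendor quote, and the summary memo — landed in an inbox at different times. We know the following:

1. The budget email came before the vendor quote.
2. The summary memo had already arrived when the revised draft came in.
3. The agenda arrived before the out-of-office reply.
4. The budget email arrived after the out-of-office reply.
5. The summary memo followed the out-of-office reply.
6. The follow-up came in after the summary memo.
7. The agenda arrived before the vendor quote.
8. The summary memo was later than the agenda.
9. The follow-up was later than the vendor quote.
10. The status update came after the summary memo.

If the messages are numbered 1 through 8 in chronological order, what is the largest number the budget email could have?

The budget email must come before the follow-up and the vendor quote — 2 messages forced after it.
Everything else can be placed before the budget email in some valid order, so the budget email can sit as late as position 8 − 2 = 6.

6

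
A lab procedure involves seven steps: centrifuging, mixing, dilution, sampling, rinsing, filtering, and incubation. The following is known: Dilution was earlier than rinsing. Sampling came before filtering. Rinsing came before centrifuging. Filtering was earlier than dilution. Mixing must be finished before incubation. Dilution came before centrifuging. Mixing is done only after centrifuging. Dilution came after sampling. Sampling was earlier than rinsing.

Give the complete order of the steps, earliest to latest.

sampling, filtering, dilution, rinsing, centrifuging, mixing, incubation

The constraints fix every adjacent pair, so only one ordering works:
sampling → filtering → dilution → rinsing → centrifuging → mixing → incubation.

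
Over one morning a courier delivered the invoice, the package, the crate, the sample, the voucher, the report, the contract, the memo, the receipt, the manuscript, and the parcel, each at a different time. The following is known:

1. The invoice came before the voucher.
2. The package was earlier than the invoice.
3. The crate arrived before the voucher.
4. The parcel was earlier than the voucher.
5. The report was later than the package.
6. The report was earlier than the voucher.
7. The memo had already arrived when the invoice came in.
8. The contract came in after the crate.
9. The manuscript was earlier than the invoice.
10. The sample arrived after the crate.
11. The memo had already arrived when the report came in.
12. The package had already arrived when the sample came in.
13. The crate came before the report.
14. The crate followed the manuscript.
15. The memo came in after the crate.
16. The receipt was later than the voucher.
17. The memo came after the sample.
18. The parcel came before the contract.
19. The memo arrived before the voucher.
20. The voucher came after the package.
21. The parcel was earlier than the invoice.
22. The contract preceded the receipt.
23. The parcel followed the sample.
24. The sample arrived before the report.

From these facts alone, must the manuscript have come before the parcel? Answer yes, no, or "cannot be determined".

Chain the constraints: the manuscript → the crate → the sample → the parcel. Each link is directly stated, so the manuscript comes before the parcel.

yes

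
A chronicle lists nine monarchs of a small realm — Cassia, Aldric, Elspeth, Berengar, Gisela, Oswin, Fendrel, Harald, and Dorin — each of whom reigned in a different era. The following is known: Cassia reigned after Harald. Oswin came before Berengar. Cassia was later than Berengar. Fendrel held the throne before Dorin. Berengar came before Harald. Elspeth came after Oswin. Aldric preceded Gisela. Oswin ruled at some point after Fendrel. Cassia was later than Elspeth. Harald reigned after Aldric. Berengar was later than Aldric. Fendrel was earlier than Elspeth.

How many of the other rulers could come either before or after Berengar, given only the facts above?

Forced before Berengar: Aldric, Fendrel, and Oswin; forced after Berengar: Cassia and Harald.
That leaves Dorin, Elspeth, and Gisela with no forced order relative to Berengar — 3.

3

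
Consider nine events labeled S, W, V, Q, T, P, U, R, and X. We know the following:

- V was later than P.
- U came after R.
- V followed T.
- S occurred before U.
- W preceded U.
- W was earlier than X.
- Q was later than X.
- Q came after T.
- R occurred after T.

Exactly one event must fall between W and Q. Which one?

X

Tracing the constraints gives W → X → Q, so X sits after W and before Q.
No other event is forced both after W and before Q.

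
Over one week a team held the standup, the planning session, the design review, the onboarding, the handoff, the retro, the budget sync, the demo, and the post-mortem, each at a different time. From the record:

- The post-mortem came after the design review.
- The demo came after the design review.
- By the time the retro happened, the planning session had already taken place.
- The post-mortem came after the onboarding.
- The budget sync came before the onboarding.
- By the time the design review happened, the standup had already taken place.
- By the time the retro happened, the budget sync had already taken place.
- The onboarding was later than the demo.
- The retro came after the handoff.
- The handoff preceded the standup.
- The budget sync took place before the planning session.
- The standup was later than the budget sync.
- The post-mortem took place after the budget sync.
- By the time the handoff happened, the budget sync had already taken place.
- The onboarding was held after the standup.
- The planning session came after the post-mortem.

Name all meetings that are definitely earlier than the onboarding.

the budget sync, the demo, the design review, the handoff, the standup

Directly stated before the onboarding: the budget sync, the demo, and the standup.
The design review reaches the onboarding via the design review → the demo → the onboarding.
The handoff reaches the onboarding via the handoff → the standup → the onboarding.
No chain forces the retro (or any of the others) ahead of the onboarding.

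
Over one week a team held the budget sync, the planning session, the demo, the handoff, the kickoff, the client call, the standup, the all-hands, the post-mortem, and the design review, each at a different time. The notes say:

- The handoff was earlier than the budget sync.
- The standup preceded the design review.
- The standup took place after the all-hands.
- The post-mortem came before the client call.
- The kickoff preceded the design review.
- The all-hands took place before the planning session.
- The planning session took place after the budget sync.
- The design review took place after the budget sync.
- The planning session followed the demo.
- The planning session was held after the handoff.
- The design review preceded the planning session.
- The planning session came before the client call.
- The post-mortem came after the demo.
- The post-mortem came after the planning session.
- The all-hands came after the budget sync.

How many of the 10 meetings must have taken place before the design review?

Directly stated before the design review: the budget sync, the kickoff, and the standup.
The all-hands reaches the design review via the all-hands → the standup → the design review.
The handoff reaches the design review via the handoff → the budget sync → the design review.
No chain forces the client call (or any of the others) ahead of the design review.
That's the all-hands, the budget sync, the handoff, the kickoff, and the standup — 5 in all.

5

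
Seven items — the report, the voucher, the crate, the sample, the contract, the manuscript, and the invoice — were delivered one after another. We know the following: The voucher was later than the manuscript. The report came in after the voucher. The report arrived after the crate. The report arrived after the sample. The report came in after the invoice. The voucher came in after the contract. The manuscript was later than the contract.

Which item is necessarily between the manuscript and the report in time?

Tracing the constraints gives the manuscript → the voucher → the report, so the voucher sits after the manuscript and before the report.
No other item is forced both after the manuscript and before the report.

the voucher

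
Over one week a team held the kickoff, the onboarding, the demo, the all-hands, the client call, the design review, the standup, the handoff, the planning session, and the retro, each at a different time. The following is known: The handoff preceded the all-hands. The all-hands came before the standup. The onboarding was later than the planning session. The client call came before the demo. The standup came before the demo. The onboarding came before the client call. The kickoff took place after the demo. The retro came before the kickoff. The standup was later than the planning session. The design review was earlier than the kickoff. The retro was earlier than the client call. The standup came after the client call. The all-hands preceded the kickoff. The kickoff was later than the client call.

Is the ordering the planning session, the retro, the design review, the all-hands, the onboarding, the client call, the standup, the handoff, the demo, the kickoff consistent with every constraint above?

The constraints require the handoff before the all-hands, but in the proposed sequence the all-hands appears ahead of the handoff. That one violation is enough.

no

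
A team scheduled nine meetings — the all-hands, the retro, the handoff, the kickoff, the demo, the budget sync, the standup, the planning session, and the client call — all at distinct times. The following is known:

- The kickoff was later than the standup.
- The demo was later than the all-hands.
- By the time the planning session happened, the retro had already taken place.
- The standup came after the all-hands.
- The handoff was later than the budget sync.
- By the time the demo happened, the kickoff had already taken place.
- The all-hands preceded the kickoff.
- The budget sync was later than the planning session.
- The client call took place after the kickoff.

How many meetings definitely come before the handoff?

3

Directly stated before the handoff: the budget sync.
The planning session reaches the handoff via the planning session → the budget sync → the handoff.
The retro reaches the handoff via the retro → the planning session → the budget sync → the handoff.
That's the budget sync, the planning session, and the retro — 3 in all.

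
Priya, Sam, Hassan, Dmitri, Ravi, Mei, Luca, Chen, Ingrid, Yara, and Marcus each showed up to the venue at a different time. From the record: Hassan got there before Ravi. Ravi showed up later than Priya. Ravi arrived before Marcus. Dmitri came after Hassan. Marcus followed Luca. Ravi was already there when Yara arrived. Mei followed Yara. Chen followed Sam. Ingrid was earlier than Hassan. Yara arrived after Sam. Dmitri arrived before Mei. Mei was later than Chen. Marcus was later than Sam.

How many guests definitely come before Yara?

5

Directly stated before Yara: Ravi and Sam.
Hassan reaches Yara via Hassan → Ravi → Yara.
Ingrid reaches Yara via Ingrid → Hassan → Ravi → Yara.
Priya reaches Yara via Priya → Ravi → Yara.
No chain forces Dmitri (or any of the others) ahead of Yara.
That's Hassan, Ingrid, Priya, Ravi, and Sam — 5 in all.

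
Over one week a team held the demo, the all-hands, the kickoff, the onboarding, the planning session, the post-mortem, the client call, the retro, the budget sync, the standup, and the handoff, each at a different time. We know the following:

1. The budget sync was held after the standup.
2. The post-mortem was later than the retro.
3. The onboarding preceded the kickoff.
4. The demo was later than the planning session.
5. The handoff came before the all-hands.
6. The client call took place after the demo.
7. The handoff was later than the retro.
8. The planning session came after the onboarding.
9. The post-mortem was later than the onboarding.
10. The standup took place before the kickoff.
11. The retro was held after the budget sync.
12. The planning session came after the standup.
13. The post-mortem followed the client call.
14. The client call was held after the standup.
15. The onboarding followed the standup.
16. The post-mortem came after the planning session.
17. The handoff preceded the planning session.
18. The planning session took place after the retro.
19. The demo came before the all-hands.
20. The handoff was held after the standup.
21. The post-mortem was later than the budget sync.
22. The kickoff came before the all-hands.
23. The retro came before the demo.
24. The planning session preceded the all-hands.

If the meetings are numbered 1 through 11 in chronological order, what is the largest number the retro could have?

The retro must come before the all-hands, the client call, the demo, the handoff, the planning session, and the post-mortem — 6 meetings forced after it.
Everything else can be placed before the retro in some valid order, so the retro can sit as late as position 11 − 6 = 5.

5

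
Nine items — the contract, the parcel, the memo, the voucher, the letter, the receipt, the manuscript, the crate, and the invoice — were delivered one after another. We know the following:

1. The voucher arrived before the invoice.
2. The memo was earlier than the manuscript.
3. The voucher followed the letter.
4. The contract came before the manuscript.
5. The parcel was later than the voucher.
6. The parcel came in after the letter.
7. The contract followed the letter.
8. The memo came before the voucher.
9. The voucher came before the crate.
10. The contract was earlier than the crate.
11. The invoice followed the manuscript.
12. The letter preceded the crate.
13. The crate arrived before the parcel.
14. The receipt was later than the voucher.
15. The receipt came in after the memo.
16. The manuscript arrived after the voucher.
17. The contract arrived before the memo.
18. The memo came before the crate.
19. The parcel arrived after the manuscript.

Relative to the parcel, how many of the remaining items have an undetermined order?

2

Forced before the parcel: the contract, the crate, the letter, the manuscript, the memo, and the voucher.
That leaves the invoice and the receipt with no forced order relative to the parcel — 2.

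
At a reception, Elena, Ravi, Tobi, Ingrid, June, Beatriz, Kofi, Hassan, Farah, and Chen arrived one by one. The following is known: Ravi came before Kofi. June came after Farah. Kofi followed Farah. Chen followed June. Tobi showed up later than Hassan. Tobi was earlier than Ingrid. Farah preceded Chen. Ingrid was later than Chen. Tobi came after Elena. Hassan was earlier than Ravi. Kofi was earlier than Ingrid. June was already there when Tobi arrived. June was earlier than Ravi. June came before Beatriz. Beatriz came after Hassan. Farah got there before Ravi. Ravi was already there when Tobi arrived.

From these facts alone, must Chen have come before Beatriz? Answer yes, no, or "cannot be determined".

cannot be determined

No chain of stated constraints runs from Chen to Beatriz, and none runs from Beatriz to Chen either.
So the relative order of Chen and Beatriz is not fixed by the given facts.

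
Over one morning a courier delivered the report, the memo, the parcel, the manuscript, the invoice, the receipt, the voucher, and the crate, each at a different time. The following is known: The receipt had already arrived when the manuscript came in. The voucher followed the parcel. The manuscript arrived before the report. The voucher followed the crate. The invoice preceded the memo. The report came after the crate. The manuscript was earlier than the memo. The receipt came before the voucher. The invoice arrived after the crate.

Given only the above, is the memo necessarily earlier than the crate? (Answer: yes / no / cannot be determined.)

Tracing the constraints gives the crate → the invoice → the memo, so the crate must come before the memo.
That means the memo cannot be before the crate.

no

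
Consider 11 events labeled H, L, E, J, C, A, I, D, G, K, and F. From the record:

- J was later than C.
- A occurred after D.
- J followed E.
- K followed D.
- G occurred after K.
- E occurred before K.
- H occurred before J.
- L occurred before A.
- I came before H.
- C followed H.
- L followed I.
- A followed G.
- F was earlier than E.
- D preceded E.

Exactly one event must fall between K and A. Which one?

Tracing the constraints gives K → G → A, so G sits after K and before A.
No other event is forced both after K and before A.

G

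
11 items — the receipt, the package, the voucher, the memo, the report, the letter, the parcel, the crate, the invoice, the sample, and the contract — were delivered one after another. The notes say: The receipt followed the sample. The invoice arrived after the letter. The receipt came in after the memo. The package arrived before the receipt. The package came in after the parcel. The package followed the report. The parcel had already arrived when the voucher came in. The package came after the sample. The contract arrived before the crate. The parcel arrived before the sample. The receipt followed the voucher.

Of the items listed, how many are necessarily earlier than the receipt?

6

Directly stated before the receipt: the memo, the package, the sample, and the voucher.
The parcel reaches the receipt via the parcel → the package → the receipt.
The report reaches the receipt via the report → the package → the receipt.
No chain forces the invoice (or any of the others) ahead of the receipt.
That's the memo, the package, the parcel, the report, the sample, and the voucher — 6 in all.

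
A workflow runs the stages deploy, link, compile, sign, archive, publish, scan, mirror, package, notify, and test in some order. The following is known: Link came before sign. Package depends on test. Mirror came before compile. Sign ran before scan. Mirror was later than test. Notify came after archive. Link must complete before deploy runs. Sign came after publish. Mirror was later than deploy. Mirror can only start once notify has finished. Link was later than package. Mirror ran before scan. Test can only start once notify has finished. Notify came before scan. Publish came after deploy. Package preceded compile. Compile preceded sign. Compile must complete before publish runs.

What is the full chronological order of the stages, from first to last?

archive, notify, test, package, link, deploy, mirror, compile, publish, sign, scan

The constraints fix every adjacent pair, so only one ordering works:
archive → notify → test → package → link → deploy → mirror → compile → publish → sign → scan.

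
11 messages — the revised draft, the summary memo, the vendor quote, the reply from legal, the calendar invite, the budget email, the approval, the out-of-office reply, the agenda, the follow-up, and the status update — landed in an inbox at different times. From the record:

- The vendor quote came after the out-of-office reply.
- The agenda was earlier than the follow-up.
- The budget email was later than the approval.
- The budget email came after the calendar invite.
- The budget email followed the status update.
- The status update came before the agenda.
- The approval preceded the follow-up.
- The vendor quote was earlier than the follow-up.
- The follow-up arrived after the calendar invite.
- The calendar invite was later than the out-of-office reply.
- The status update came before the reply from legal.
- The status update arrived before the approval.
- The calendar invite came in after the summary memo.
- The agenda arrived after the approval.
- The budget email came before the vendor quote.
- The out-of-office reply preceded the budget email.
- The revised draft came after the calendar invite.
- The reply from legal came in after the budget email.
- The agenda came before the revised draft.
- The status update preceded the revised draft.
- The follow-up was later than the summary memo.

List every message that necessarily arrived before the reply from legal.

the approval, the budget email, the calendar invite, the out-of-office reply, the status update, the summary memo

Directly stated before the reply from legal: the budget email and the status update.
The approval reaches the reply from legal via the approval → the budget email → the reply from legal.
The calendar invite reaches the reply from legal via the calendar invite → the budget email → the reply from legal.
The out-of-office reply reaches the reply from legal via the out-of-office reply → the budget email → the reply from legal.
Likewise the summary memo reaches the reply from legal by chaining the stated constraints.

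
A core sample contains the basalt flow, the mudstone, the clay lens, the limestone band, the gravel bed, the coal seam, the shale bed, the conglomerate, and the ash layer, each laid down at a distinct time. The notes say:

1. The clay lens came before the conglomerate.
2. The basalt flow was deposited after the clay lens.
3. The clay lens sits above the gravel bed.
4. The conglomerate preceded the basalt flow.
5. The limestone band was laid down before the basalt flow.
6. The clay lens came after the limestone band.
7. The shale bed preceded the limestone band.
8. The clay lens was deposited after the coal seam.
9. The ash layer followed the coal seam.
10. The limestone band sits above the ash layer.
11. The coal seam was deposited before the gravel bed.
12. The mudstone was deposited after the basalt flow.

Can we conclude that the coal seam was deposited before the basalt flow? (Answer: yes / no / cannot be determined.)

yes

Chain the constraints: the coal seam → the clay lens → the basalt flow. Each link is directly stated, so the coal seam comes before the basalt flow.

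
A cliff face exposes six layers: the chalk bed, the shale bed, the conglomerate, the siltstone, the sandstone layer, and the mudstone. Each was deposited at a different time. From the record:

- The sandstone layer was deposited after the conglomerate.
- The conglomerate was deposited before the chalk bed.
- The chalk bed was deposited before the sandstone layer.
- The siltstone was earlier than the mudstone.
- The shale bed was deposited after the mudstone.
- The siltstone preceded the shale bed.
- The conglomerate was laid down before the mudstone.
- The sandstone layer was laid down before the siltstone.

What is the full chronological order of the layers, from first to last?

the conglomerate, the chalk bed, the sandstone layer, the siltstone, the mudstone, the shale bed

The constraints fix every adjacent pair, so only one ordering works:
the conglomerate → the chalk bed → the sandstone layer → the siltstone → the mudstone → the shale bed.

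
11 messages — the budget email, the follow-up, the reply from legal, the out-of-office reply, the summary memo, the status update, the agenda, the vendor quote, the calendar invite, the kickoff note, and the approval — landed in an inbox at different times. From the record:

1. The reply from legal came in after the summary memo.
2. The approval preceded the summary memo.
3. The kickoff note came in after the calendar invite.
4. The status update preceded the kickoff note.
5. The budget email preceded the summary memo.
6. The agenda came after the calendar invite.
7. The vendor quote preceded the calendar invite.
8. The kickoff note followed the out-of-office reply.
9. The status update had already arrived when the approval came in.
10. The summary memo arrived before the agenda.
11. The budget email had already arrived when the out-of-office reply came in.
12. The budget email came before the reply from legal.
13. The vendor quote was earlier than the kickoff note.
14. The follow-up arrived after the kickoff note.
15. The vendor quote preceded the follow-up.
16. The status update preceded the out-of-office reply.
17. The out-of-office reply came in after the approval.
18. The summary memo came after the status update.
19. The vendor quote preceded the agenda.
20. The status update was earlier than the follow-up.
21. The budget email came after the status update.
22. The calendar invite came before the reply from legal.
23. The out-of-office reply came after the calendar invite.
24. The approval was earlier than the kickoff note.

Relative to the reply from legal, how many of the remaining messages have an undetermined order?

4

Forced before the reply from legal: the approval, the budget email, the calendar invite, the status update, the summary memo, and the vendor quote.
That leaves the agenda, the follow-up, the kickoff note, and the out-of-office reply with no forced order relative to the reply from legal — 4.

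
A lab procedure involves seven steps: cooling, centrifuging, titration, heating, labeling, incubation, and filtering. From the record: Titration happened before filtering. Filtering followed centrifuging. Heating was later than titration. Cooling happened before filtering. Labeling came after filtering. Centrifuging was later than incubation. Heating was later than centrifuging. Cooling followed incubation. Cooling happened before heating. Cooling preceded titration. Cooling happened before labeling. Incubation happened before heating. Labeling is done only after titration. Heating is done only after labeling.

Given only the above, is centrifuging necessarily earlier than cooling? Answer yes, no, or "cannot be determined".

cannot be determined

No chain of stated constraints runs from centrifuging to cooling, and none runs from cooling to centrifuging either.
So the relative order of centrifuging and cooling is not fixed by the given facts.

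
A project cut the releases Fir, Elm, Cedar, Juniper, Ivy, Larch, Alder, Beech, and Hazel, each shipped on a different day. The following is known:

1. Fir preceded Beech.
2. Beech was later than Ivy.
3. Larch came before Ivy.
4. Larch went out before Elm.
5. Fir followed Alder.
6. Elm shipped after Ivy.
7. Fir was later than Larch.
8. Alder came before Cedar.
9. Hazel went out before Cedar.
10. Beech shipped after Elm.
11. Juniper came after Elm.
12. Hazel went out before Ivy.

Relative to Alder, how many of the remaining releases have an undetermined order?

Forced after Alder: Beech, Cedar, and Fir.
That leaves Elm, Hazel, Ivy, Juniper, and Larch with no forced order relative to Alder — 5.

5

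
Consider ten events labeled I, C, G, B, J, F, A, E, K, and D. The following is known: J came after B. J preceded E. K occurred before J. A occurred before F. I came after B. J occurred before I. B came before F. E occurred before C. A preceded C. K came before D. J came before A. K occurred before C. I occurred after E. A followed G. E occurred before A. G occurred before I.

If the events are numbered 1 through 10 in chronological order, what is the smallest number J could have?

B and K must both come before J — 2 forced predecessors.
Nothing else is forced ahead of J, so its earliest slot is position 2 + 1 = 3.

3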